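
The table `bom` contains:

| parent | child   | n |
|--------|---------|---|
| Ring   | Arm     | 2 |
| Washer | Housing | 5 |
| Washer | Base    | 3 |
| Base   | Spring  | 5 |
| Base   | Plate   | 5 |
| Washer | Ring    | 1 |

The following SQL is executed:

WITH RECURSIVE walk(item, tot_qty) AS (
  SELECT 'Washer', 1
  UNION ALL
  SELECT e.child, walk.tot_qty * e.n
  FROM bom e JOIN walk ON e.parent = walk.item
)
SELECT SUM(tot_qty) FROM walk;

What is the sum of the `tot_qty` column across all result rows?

Base: (Washer, tot_qty=1).
Iteration 1: components of {Washer} -> Base = 1*3 = 3, Housing = 1*5 = 5, Ring = 1*1 = 1.
Iteration 2: components of {Base,Housing,Ring} -> Arm = 1*2 = 2, Plate = 3*5 = 15, Spring = 3*5 = 15.
Iteration 3: no further components; recursion stops.
SUM(tot_qty) = 1 + 3 + 1 + 5 + 15 + 15 + 2 = 42.

42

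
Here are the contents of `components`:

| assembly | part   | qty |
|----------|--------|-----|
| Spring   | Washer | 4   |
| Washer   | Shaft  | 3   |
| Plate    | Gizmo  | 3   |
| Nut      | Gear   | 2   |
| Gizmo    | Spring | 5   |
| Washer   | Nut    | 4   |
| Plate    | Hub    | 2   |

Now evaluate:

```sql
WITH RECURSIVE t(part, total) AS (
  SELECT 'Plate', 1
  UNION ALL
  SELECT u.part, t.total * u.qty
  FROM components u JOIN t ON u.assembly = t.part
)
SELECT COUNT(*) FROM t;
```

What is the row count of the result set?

Base: (Plate, total=1).
Iteration 1: components of {Plate} -> Gizmo = 1*3 = 3, Hub = 1*2 = 2.
Iteration 2: components of {Gizmo,Hub} -> Spring = 3*5 = 15.
Iteration 3: components of {Spring} -> Washer = 15*4 = 60.
Iteration 4: components of {Washer} -> Nut = 60*4 = 240, Shaft = 60*3 = 180.
Iteration 5: components of {Nut,Shaft} -> Gear = 240*2 = 480.
Iteration 6: no further components; recursion stops.
Total rows emitted: 8.

8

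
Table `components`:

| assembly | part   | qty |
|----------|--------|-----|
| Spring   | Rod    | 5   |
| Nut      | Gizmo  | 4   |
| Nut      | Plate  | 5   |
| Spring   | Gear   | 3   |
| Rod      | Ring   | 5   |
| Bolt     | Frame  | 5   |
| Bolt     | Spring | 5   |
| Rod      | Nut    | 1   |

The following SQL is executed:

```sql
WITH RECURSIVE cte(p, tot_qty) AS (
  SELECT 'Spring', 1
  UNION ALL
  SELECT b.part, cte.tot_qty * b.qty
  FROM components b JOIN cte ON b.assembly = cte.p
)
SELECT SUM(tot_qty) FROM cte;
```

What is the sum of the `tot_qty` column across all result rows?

84

Base: (Spring, tot_qty=1).
Iteration 1: components of {Spring} -> Gear = 1*3 = 3, Rod = 1*5 = 5.
Iteration 2: components of {Gear,Rod} -> Nut = 5*1 = 5, Ring = 5*5 = 25.
Iteration 3: components of {Nut,Ring} -> Gizmo = 5*4 = 20, Plate = 5*5 = 25.
Iteration 4: no further components; recursion stops.
SUM(tot_qty) = 1 + 3 + 5 + 25 + 5 + 20 + 25 = 84.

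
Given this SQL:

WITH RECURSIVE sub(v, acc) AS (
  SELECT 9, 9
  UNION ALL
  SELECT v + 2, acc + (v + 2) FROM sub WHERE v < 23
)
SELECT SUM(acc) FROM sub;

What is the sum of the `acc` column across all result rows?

Base: v=9, acc=9.
Iteration 1: 9 < 23 holds -> v = 9 + 2 = 11, acc = 9 + 11 = 20.
Iteration 2: 11 < 23 holds -> v = 11 + 2 = 13, acc = 20 + 13 = 33.
Iteration 3: 13 < 23 holds -> v = 13 + 2 = 15, acc = 33 + 15 = 48.
Iteration 4: 15 < 23 holds -> v = 15 + 2 = 17, acc = 48 + 17 = 65.
Iteration 5: 17 < 23 holds -> v = 17 + 2 = 19, acc = 65 + 19 = 84.
Iteration 6: 19 < 23 holds -> v = 19 + 2 = 21, acc = 84 + 21 = 105.
Iteration 7: 21 < 23 holds -> v = 21 + 2 = 23, acc = 105 + 23 = 128.
Iteration 8: 23 < 23 fails; recursion stops.
SUM(acc) = 9 + 20 + 33 + 48 + 65 + 84 + 105 + 128 = 492.

492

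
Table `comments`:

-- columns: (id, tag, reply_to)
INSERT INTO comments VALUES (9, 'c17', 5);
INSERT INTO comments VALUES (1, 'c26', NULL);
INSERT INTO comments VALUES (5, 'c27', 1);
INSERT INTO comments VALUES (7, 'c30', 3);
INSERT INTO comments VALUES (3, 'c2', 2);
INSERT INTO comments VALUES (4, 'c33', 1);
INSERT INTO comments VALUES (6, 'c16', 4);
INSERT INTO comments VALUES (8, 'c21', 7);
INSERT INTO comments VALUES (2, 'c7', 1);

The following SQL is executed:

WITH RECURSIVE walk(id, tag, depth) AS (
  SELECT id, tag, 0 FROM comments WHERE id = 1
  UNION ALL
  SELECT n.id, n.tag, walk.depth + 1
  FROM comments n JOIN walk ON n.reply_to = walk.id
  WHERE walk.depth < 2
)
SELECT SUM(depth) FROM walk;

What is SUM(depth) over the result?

Base: id=1 (c26) at depth 0.
Iteration 1: rows with reply_to in {1} -> c7 (id 2, depth 1), c33 (id 4, depth 1), c27 (id 5, depth 1).
Iteration 2: rows with reply_to in {2,4,5} -> c2 (id 3, depth 2), c16 (id 6, depth 2), c17 (id 9, depth 2).
Iteration 3: depth < 2 fails for all current rows; recursion stops.
SUM(depth) = 0 + 1 + 1 + 1 + 2 + 2 + 2 = 9.

9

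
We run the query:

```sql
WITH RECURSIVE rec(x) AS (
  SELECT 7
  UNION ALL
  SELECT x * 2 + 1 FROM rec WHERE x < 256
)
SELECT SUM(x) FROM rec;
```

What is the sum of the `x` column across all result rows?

1009

Base: x=7.
Iteration 1: 7 < 256 holds -> x = 7 * 2 + 1 = 15.
Iteration 2: 15 < 256 holds -> x = 15 * 2 + 1 = 31.
Iteration 3: 31 < 256 holds -> x = 31 * 2 + 1 = 63.
Iteration 4: 63 < 256 holds -> x = 63 * 2 + 1 = 127.
Iteration 5: 127 < 256 holds -> x = 127 * 2 + 1 = 255.
Iteration 6: 255 < 256 holds -> x = 255 * 2 + 1 = 511.
Iteration 7: 511 < 256 fails; recursion stops.
SUM(x) = 7 + 15 + 31 + 63 + 127 + 255 + 511 = 1009.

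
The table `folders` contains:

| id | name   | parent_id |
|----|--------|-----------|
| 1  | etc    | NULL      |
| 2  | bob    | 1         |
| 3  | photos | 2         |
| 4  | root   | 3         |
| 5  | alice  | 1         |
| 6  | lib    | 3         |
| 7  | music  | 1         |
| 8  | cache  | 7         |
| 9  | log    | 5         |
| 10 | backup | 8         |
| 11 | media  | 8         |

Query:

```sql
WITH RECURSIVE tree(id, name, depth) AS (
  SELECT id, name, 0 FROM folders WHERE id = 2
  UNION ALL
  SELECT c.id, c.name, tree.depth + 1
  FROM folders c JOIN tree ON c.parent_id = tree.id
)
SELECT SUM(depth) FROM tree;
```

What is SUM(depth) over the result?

Base: id=2 (bob) at depth 0.
Iteration 1: rows with parent_id in {2} -> photos (id 3, depth 1).
Iteration 2: rows with parent_id in {3} -> root (id 4, depth 2), lib (id 6, depth 2).
Iteration 3: no rows with parent_id in {4,6}; recursion stops.
SUM(depth) = 0 + 1 + 2 + 2 = 5.

5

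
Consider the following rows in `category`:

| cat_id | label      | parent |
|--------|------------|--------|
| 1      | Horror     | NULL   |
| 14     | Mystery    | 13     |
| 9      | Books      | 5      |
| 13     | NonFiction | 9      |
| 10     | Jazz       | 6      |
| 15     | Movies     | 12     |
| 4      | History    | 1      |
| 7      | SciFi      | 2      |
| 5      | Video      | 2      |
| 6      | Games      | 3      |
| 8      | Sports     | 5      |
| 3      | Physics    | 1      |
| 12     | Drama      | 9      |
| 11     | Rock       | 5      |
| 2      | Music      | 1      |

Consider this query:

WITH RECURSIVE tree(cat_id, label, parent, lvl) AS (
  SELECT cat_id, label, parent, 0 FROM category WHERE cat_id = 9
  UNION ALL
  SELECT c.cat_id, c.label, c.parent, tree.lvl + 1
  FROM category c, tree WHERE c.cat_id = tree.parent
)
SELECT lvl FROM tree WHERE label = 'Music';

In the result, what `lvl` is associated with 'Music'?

2

Base: cat_id=9 (Books), parent=5, lvl 0.
Iteration 1: join on cat_id=5 -> Video (id 5, parent=2, lvl 1).
Iteration 2: join on cat_id=2 -> Music (id 2, parent=1, lvl 2).
Iteration 3: join on cat_id=1 -> Horror (id 1, parent=NULL, lvl 3).
Iteration 4: parent is NULL; no match; recursion stops.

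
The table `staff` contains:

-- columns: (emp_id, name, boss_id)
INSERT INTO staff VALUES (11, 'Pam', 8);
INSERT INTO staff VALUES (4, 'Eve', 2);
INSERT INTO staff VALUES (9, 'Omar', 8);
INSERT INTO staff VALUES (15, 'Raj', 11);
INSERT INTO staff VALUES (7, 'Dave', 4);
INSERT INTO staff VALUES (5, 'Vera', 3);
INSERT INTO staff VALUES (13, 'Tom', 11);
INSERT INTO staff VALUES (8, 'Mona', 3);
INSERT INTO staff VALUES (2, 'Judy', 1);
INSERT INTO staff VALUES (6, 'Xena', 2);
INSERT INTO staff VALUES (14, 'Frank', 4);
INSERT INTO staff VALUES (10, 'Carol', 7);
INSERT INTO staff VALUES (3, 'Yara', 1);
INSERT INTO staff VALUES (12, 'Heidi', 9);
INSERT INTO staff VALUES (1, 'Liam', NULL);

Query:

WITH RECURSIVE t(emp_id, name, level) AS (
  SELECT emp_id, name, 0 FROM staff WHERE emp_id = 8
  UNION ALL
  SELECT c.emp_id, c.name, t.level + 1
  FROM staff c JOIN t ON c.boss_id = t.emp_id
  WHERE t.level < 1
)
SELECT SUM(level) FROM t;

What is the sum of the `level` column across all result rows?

2

Base: emp_id=8 (Mona) at level 0.
Iteration 1: rows with boss_id in {8} -> Omar (id 9, level 1), Pam (id 11, level 1).
Iteration 2: level < 1 fails for all current rows; recursion stops.
SUM(level) = 0 + 1 + 1 = 2.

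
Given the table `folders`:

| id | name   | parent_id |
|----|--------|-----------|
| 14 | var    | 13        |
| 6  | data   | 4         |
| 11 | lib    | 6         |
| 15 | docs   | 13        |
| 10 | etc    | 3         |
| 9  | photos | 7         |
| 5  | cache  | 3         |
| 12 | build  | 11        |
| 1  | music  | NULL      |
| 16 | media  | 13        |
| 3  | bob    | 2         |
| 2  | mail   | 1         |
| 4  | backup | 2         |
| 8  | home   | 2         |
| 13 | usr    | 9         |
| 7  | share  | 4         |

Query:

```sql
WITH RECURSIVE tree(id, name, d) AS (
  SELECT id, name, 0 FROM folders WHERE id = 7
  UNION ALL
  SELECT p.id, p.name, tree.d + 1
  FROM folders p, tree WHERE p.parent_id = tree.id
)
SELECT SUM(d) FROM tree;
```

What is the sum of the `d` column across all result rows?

Base: id=7 (share) at d 0.
Iteration 1: rows with parent_id in {7} -> photos (id 9, d 1).
Iteration 2: rows with parent_id in {9} -> usr (id 13, d 2).
Iteration 3: rows with parent_id in {13} -> var (id 14, d 3), docs (id 15, d 3), media (id 16, d 3).
Iteration 4: no rows with parent_id in {14,15,16}; recursion stops.
SUM(d) = 0 + 1 + 2 + 3 + 3 + 3 = 12.

12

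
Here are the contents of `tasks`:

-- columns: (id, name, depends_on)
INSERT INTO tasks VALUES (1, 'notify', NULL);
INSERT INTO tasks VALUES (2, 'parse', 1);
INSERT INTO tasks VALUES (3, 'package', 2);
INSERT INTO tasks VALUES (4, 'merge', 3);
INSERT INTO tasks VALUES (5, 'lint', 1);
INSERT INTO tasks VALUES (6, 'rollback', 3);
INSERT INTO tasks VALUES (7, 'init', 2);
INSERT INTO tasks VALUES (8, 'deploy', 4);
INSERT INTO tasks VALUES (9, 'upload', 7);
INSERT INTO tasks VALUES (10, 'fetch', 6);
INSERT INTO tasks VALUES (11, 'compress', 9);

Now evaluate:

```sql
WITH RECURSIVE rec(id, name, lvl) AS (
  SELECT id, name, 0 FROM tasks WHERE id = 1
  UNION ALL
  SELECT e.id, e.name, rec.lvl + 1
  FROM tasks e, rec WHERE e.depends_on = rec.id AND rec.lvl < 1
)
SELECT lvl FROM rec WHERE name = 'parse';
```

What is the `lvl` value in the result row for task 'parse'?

1

Base: id=1 (notify) at lvl 0.
Iteration 1: rows with depends_on in {1} -> parse (id 2, lvl 1), lint (id 5, lvl 1).
Iteration 2: lvl < 1 fails for all current rows; recursion stops.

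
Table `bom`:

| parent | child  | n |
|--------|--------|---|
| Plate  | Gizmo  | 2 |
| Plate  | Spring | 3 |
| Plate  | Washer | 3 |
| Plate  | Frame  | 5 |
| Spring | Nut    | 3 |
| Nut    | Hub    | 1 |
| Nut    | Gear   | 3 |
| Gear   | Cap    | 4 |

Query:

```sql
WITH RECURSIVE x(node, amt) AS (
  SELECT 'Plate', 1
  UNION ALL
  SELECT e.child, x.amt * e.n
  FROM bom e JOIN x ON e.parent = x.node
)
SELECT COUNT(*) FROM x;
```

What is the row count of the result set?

Base: (Plate, amt=1).
Iteration 1: components of {Plate} -> Frame = 1*5 = 5, Gizmo = 1*2 = 2, Spring = 1*3 = 3, Washer = 1*3 = 3.
Iteration 2: components of {Frame,Gizmo,Spring,Washer} -> Nut = 3*3 = 9.
Iteration 3: components of {Nut} -> Gear = 9*3 = 27, Hub = 9*1 = 9.
Iteration 4: components of {Gear,Hub} -> Cap = 27*4 = 108.
Iteration 5: no further components; recursion stops.
Total rows emitted: 9.

9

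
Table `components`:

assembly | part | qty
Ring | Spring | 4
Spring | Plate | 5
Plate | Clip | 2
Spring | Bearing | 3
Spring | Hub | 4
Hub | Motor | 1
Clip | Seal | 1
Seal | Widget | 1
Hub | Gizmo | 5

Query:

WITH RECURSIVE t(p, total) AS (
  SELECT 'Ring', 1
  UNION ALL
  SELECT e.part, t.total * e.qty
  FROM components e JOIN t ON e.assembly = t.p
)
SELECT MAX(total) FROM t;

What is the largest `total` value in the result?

80

Base: (Ring, total=1).
Iteration 1: components of {Ring} -> Spring = 1*4 = 4.
Iteration 2: components of {Spring} -> Bearing = 4*3 = 12, Hub = 4*4 = 16, Plate = 4*5 = 20.
Iteration 3: components of {Bearing,Hub,Plate} -> Clip = 20*2 = 40, Gizmo = 16*5 = 80, Motor = 16*1 = 16.
Iteration 4: components of {Clip,Gizmo,Motor} -> Seal = 40*1 = 40.
Iteration 5: components of {Seal} -> Widget = 40*1 = 40.
Iteration 6: no further components; recursion stops.
total values: 1, 4, 20, 12, 16, 40, 16, 80, 40, 40; the maximum is 80.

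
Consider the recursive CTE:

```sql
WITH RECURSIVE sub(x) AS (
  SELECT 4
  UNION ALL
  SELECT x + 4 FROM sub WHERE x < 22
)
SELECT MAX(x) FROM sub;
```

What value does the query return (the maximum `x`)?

Base: x=4.
Iteration 1: 4 < 22 holds -> x = 4 + 4 = 8.
Iteration 2: 8 < 22 holds -> x = 8 + 4 = 12.
Iteration 3: 12 < 22 holds -> x = 12 + 4 = 16.
Iteration 4: 16 < 22 holds -> x = 16 + 4 = 20.
Iteration 5: 20 < 22 holds -> x = 20 + 4 = 24.
Iteration 6: 24 < 22 fails; recursion stops.
x values: 4, 8, 12, 16, 20, 24; the maximum is 24.

24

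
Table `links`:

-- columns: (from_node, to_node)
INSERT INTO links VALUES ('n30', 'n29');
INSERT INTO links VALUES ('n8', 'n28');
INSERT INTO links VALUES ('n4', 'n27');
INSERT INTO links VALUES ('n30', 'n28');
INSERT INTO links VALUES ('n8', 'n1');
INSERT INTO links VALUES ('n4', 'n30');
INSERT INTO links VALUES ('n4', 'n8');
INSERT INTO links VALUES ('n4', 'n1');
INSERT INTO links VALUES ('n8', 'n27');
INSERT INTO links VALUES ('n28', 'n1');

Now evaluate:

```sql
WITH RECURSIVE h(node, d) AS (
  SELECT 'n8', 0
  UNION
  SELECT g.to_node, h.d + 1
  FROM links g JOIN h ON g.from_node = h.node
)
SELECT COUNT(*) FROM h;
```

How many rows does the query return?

Base: (n8, d=0).
Iteration 1: edges from {n8} -> (n1, d=1), (n27, d=1), (n28, d=1).
Iteration 2: edges from {n1,n27,n28} -> (n1, d=2).
Iteration 3: no outgoing edges from {n1}; recursion stops.
Total rows emitted: 5.

5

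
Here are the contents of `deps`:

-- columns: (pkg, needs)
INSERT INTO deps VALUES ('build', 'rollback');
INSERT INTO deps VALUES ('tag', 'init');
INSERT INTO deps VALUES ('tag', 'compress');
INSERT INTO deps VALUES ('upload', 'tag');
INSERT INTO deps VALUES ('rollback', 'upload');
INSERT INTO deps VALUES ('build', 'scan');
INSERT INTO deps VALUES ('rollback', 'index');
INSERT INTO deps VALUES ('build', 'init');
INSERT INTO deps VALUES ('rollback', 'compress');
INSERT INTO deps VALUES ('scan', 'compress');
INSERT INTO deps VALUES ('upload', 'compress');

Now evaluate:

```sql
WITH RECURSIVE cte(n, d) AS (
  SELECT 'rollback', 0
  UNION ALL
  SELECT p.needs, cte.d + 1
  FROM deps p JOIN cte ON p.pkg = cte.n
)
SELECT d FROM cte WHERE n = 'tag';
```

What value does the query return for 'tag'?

2

Base: (rollback, d=0).
Iteration 1: edges from {rollback} -> (compress, d=1), (index, d=1), (upload, d=1).
Iteration 2: edges from {compress,index,upload} -> (compress, d=2), (tag, d=2).
Iteration 3: edges from {compress,tag} -> (compress, d=3), (init, d=3).
Iteration 4: no outgoing edges from {compress,init}; recursion stops.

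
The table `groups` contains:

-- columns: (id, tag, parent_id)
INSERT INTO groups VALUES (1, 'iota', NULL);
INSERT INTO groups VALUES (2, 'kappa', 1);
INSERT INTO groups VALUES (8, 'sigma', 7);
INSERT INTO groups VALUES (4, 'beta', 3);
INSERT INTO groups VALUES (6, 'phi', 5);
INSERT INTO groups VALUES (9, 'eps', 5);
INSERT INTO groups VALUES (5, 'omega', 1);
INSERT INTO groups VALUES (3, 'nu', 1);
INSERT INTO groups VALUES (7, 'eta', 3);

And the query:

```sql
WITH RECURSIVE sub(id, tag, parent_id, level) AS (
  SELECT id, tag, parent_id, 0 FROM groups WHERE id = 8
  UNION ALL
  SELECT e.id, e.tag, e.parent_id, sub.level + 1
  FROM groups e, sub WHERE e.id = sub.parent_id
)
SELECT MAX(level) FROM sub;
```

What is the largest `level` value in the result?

3

Base: id=8 (sigma), parent_id=7, level 0.
Iteration 1: join on id=7 -> eta (id 7, parent_id=3, level 1).
Iteration 2: join on id=3 -> nu (id 3, parent_id=1, level 2).
Iteration 3: join on id=1 -> iota (id 1, parent_id=NULL, level 3).
Iteration 4: parent_id is NULL; no match; recursion stops.
level values: 0, 1, 2, 3; the maximum is 3.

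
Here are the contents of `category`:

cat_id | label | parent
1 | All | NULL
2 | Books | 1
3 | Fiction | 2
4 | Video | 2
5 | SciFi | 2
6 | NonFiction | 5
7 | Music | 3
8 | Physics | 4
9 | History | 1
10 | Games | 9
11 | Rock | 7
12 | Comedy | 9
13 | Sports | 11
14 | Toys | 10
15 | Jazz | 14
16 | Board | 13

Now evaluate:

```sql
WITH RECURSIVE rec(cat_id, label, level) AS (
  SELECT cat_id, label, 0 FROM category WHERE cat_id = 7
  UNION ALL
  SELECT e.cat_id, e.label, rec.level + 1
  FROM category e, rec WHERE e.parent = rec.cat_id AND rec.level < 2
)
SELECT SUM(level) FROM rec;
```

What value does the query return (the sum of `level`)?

Base: cat_id=7 (Music) at level 0.
Iteration 1: rows with parent in {7} -> Rock (id 11, level 1).
Iteration 2: rows with parent in {11} -> Sports (id 13, level 2).
Iteration 3: level < 2 fails for all current rows; recursion stops.
SUM(level) = 0 + 1 + 2 = 3.

3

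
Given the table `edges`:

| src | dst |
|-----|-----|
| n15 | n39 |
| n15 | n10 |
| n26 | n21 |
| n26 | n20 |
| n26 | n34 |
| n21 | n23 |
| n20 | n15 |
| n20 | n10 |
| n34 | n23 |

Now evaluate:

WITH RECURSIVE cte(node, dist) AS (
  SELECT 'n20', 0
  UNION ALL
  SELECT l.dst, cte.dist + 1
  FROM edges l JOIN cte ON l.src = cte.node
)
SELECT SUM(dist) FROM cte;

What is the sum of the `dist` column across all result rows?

Base: (n20, dist=0).
Iteration 1: edges from {n20} -> (n10, dist=1), (n15, dist=1).
Iteration 2: edges from {n10,n15} -> (n10, dist=2), (n39, dist=2).
Iteration 3: no outgoing edges from {n10,n39}; recursion stops.
SUM(dist) = 0 + 1 + 1 + 2 + 2 = 6.

6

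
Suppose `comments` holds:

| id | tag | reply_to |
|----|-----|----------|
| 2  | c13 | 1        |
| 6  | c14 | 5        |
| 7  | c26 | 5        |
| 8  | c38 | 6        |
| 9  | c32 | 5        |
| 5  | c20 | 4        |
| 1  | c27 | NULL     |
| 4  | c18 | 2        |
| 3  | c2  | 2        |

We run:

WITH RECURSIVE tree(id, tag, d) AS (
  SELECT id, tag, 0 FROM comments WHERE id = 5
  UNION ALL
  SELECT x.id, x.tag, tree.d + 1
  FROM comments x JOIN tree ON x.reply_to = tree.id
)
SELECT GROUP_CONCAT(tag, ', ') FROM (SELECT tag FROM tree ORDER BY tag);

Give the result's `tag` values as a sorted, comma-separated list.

Base: id=5 (c20) at d 0.
Iteration 1: rows with reply_to in {5} -> c14 (id 6, d 1), c26 (id 7, d 1), c32 (id 9, d 1).
Iteration 2: rows with reply_to in {6,7,9} -> c38 (id 8, d 2).
Iteration 3: no rows with reply_to in {8}; recursion stops.

c14, c20, c26, c32, c38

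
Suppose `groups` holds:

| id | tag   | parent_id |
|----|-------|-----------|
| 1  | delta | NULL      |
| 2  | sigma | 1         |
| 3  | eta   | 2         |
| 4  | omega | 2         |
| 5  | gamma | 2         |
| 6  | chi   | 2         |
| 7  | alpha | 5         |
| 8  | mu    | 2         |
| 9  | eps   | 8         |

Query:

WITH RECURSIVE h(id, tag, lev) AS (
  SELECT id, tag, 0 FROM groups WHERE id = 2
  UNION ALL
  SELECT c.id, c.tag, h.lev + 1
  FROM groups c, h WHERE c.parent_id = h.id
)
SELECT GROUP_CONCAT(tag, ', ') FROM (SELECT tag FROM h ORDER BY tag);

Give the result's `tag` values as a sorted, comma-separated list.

Base: id=2 (sigma) at lev 0.
Iteration 1: rows with parent_id in {2} -> eta (id 3, lev 1), omega (id 4, lev 1), gamma (id 5, lev 1), chi (id 6, lev 1), mu (id 8, lev 1).
Iteration 2: rows with parent_id in {3,4,5,6,8} -> alpha (id 7, lev 2), eps (id 9, lev 2).
Iteration 3: no rows with parent_id in {7,9}; recursion stops.

alpha, chi, eps, eta, gamma, mu, omega, sigma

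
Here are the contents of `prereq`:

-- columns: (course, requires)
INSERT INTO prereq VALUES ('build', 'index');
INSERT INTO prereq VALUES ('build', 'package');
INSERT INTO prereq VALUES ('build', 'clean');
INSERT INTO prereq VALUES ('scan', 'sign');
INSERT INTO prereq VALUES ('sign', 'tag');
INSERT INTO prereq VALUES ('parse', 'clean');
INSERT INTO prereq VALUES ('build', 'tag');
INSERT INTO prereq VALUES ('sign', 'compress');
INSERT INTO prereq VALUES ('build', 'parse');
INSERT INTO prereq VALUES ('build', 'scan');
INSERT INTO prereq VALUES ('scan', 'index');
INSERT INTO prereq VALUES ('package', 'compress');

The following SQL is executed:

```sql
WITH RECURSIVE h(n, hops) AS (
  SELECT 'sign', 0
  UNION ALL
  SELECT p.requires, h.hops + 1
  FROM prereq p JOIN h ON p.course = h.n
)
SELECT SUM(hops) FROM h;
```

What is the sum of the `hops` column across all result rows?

Base: (sign, hops=0).
Iteration 1: edges from {sign} -> (compress, hops=1), (tag, hops=1).
Iteration 2: no outgoing edges from {compress,tag}; recursion stops.
SUM(hops) = 0 + 1 + 1 = 2.

2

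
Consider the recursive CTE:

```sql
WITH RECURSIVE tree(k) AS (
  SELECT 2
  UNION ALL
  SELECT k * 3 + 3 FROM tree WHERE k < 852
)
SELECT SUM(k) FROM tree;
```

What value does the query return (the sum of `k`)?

Base: k=2.
Iteration 1: 2 < 852 holds -> k = 2 * 3 + 3 = 9.
Iteration 2: 9 < 852 holds -> k = 9 * 3 + 3 = 30.
Iteration 3: 30 < 852 holds -> k = 30 * 3 + 3 = 93.
Iteration 4: 93 < 852 holds -> k = 93 * 3 + 3 = 282.
Iteration 5: 282 < 852 holds -> k = 282 * 3 + 3 = 849.
Iteration 6: 849 < 852 holds -> k = 849 * 3 + 3 = 2550.
Iteration 7: 2550 < 852 fails; recursion stops.
SUM(k) = 2 + 9 + 30 + 93 + 282 + 849 + 2550 = 3815.

3815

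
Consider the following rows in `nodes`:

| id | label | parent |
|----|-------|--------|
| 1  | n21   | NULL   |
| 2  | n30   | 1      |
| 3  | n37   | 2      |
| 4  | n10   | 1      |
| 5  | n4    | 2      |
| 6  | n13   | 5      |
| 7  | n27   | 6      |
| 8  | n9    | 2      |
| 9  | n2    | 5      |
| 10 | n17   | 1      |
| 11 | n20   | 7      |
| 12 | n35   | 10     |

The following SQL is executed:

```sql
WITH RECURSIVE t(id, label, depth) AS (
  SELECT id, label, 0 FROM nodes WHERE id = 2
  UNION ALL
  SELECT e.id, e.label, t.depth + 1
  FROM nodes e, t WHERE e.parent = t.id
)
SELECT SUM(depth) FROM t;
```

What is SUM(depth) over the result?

Base: id=2 (n30) at depth 0.
Iteration 1: rows with parent in {2} -> n37 (id 3, depth 1), n4 (id 5, depth 1), n9 (id 8, depth 1).
Iteration 2: rows with parent in {3,5,8} -> n13 (id 6, depth 2), n2 (id 9, depth 2).
Iteration 3: rows with parent in {6,9} -> n27 (id 7, depth 3).
Iteration 4: rows with parent in {7} -> n20 (id 11, depth 4).
Iteration 5: no rows with parent in {11}; recursion stops.
SUM(depth) = 0 + 1 + 1 + 1 + 2 + 2 + 3 + 4 = 14.

14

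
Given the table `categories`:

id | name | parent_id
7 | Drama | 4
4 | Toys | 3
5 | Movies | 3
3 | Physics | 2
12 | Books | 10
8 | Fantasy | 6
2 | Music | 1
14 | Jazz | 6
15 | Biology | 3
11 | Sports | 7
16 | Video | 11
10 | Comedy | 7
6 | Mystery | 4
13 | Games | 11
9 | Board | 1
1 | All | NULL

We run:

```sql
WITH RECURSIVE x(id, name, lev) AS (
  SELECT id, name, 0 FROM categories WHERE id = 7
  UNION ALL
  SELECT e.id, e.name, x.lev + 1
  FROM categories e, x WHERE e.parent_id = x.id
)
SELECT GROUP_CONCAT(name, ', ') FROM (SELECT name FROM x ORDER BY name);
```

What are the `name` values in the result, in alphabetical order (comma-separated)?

Base: id=7 (Drama) at lev 0.
Iteration 1: rows with parent_id in {7} -> Comedy (id 10, lev 1), Sports (id 11, lev 1).
Iteration 2: rows with parent_id in {10,11} -> Books (id 12, lev 2), Games (id 13, lev 2), Video (id 16, lev 2).
Iteration 3: no rows with parent_id in {12,13,16}; recursion stops.

Books, Comedy, Drama, Games, Sports, Video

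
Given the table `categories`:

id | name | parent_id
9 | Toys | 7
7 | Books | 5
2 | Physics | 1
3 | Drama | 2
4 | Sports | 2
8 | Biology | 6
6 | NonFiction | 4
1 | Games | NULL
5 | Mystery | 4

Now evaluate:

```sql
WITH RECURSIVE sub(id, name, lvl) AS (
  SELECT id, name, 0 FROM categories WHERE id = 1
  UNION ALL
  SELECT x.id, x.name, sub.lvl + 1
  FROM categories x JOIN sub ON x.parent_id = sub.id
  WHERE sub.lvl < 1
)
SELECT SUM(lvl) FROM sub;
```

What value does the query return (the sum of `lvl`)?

1

Base: id=1 (Games) at lvl 0.
Iteration 1: rows with parent_id in {1} -> Physics (id 2, lvl 1).
Iteration 2: lvl < 1 fails for all current rows; recursion stops.
SUM(lvl) = 0 + 1 = 1.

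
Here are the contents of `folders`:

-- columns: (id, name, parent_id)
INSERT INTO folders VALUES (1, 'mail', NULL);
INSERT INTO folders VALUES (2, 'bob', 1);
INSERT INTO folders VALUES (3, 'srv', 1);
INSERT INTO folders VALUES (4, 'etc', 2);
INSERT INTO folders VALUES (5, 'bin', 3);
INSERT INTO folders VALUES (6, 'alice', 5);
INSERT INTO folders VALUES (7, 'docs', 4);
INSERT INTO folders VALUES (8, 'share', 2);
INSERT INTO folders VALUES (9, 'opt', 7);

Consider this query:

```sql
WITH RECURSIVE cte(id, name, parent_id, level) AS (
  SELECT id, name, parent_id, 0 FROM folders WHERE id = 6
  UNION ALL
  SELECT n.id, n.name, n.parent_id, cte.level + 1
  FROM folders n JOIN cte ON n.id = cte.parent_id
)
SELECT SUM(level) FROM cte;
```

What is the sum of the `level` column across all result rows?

Base: id=6 (alice), parent_id=5, level 0.
Iteration 1: join on id=5 -> bin (id 5, parent_id=3, level 1).
Iteration 2: join on id=3 -> srv (id 3, parent_id=1, level 2).
Iteration 3: join on id=1 -> mail (id 1, parent_id=NULL, level 3).
Iteration 4: parent_id is NULL; no match; recursion stops.
SUM(level) = 0 + 1 + 2 + 3 = 6.

6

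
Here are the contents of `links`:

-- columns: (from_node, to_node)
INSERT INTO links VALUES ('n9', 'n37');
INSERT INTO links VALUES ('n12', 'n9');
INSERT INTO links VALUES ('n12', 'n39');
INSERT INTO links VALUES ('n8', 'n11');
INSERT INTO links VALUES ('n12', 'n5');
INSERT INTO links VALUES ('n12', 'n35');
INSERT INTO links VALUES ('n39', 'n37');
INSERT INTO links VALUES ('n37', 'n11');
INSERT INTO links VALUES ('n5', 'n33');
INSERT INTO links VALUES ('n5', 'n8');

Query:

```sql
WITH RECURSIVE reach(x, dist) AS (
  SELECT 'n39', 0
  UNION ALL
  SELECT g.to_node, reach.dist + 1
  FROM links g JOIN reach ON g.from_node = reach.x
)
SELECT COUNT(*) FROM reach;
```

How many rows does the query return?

3

Base: (n39, dist=0).
Iteration 1: edges from {n39} -> (n37, dist=1).
Iteration 2: edges from {n37} -> (n11, dist=2).
Iteration 3: no outgoing edges from {n11}; recursion stops.
Total rows emitted: 3.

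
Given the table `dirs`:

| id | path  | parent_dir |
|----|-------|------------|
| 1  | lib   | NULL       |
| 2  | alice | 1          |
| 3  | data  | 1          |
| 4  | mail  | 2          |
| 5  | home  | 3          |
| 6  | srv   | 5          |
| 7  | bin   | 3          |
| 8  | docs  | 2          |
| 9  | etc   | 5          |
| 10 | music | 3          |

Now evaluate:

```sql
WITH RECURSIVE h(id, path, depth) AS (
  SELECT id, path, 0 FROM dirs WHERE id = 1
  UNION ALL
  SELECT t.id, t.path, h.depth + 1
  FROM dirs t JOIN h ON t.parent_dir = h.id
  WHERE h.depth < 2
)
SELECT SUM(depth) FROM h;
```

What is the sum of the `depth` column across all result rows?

12

Base: id=1 (lib) at depth 0.
Iteration 1: rows with parent_dir in {1} -> alice (id 2, depth 1), data (id 3, depth 1).
Iteration 2: rows with parent_dir in {2,3} -> mail (id 4, depth 2), home (id 5, depth 2), bin (id 7, depth 2), docs (id 8, depth 2), music (id 10, depth 2).
Iteration 3: depth < 2 fails for all current rows; recursion stops.
SUM(depth) = 0 + 1 + 1 + 2 + 2 + 2 + 2 + 2 = 12.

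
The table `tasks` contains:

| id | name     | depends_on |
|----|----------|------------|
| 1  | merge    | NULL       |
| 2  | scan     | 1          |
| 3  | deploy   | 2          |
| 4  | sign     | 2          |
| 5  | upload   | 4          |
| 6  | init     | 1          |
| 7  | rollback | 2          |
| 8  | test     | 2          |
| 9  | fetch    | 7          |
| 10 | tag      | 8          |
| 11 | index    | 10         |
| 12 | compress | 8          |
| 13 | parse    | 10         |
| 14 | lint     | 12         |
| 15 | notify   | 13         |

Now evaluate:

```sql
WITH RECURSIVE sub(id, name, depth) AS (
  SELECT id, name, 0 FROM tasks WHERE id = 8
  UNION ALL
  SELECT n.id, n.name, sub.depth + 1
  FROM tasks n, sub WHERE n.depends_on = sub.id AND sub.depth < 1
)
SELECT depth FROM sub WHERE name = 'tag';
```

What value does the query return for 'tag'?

Base: id=8 (test) at depth 0.
Iteration 1: rows with depends_on in {8} -> tag (id 10, depth 1), compress (id 12, depth 1).
Iteration 2: depth < 1 fails for all current rows; recursion stops.

1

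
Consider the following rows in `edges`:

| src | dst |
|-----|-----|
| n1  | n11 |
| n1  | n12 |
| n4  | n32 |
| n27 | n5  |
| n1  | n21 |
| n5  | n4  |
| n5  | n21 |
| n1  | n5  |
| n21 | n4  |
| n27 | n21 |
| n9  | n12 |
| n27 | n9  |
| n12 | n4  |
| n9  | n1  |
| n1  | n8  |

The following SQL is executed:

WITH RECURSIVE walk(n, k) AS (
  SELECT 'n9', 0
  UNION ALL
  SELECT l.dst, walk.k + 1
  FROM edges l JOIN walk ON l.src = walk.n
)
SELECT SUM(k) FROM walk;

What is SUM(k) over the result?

50

Base: (n9, k=0).
Iteration 1: edges from {n9} -> (n1, k=1), (n12, k=1).
Iteration 2: edges from {n1,n12} -> (n11, k=2), (n12, k=2), (n21, k=2), (n4, k=2), (n5, k=2), (n8, k=2).
Iteration 3: edges from {n11,n12,n21,n4,n5,n8} -> (n21, k=3), (n32, k=3), (n4, k=3) x3. [UNION ALL keeps all 5 new rows, including repeats]
Iteration 4: edges from {n21,n32,n4} -> (n32, k=4) x3, (n4, k=4). [UNION ALL keeps all 4 new rows, including repeats]
Iteration 5: edges from {n32,n4} -> (n32, k=5).
Iteration 6: no outgoing edges from {n32}; recursion stops.
SUM(k) = 0 + 1 + 1 + 2 + 2 + 2 + 2 + 2 + 2 + 3 + 3 + 3 + 3 + 3 + ... (19 terms) = 50.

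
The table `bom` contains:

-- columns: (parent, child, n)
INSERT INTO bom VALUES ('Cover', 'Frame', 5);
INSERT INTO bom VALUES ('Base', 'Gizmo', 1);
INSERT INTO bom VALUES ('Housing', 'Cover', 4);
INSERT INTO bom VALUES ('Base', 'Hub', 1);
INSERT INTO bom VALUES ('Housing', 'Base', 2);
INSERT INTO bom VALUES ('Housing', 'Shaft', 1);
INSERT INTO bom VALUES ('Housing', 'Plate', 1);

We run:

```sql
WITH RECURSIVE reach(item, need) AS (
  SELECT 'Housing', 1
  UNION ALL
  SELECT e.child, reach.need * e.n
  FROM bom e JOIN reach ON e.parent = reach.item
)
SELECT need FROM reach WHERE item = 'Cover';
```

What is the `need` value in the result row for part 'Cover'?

Base: (Housing, need=1).
Iteration 1: components of {Housing} -> Base = 1*2 = 2, Cover = 1*4 = 4, Plate = 1*1 = 1, Shaft = 1*1 = 1.
Iteration 2: components of {Base,Cover,Plate,Shaft} -> Frame = 4*5 = 20, Gizmo = 2*1 = 2, Hub = 2*1 = 2.
Iteration 3: no further components; recursion stops.

4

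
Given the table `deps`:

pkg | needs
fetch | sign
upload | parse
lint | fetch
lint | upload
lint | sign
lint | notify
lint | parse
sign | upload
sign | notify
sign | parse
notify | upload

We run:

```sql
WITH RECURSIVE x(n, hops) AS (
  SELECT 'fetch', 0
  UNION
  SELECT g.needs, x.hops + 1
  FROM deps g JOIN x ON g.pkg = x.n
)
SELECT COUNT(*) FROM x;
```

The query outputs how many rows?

Base: (fetch, hops=0).
Iteration 1: edges from {fetch} -> (sign, hops=1).
Iteration 2: edges from {sign} -> (notify, hops=2), (parse, hops=2), (upload, hops=2).
Iteration 3: edges from {notify,parse,upload} -> (parse, hops=3), (upload, hops=3).
Iteration 4: edges from {parse,upload} -> (parse, hops=4).
Iteration 5: no outgoing edges from {parse}; recursion stops.
Total rows emitted: 8.

8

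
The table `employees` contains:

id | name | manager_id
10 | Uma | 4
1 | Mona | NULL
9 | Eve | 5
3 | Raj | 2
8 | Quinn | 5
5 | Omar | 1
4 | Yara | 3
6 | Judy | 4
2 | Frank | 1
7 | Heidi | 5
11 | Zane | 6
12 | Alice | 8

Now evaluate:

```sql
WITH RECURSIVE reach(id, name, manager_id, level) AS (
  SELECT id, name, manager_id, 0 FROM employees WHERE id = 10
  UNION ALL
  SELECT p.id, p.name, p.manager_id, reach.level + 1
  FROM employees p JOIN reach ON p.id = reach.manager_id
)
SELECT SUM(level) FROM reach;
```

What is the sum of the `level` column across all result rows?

10

Base: id=10 (Uma), manager_id=4, level 0.
Iteration 1: join on id=4 -> Yara (id 4, manager_id=3, level 1).
Iteration 2: join on id=3 -> Raj (id 3, manager_id=2, level 2).
Iteration 3: join on id=2 -> Frank (id 2, manager_id=1, level 3).
Iteration 4: join on id=1 -> Mona (id 1, manager_id=NULL, level 4).
Iteration 5: manager_id is NULL; no match; recursion stops.
SUM(level) = 0 + 1 + 2 + 3 + 4 = 10.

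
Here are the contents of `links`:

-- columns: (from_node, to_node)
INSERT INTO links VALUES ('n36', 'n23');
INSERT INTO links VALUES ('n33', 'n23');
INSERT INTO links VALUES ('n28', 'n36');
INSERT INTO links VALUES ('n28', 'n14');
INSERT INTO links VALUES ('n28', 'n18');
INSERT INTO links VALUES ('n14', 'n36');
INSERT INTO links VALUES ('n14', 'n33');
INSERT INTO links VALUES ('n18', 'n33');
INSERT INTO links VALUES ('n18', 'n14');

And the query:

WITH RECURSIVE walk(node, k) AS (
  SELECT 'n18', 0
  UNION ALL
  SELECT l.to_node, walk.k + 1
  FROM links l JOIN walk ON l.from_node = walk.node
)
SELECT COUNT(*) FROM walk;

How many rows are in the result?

Base: (n18, k=0).
Iteration 1: edges from {n18} -> (n14, k=1), (n33, k=1).
Iteration 2: edges from {n14,n33} -> (n23, k=2), (n33, k=2), (n36, k=2).
Iteration 3: edges from {n23,n33,n36} -> (n23, k=3) x2. [UNION ALL keeps all 2 new rows, including repeats]
Iteration 4: no outgoing edges from {n23}; recursion stops.
Total rows emitted: 8.

8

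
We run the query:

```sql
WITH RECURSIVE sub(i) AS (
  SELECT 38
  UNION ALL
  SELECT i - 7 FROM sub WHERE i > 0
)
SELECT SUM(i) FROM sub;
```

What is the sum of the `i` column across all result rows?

Base: i=38.
Iteration 1: 38 > 0 holds -> i = 38 - 7 = 31.
Iteration 2: 31 > 0 holds -> i = 31 - 7 = 24.
Iteration 3: 24 > 0 holds -> i = 24 - 7 = 17.
Iteration 4: 17 > 0 holds -> i = 17 - 7 = 10.
Iteration 5: 10 > 0 holds -> i = 10 - 7 = 3.
Iteration 6: 3 > 0 holds -> i = 3 - 7 = -4.
Iteration 7: -4 > 0 fails; recursion stops.
SUM(i) = 38 + 31 + 24 + 17 + 10 + 3 + -4 = 119.

119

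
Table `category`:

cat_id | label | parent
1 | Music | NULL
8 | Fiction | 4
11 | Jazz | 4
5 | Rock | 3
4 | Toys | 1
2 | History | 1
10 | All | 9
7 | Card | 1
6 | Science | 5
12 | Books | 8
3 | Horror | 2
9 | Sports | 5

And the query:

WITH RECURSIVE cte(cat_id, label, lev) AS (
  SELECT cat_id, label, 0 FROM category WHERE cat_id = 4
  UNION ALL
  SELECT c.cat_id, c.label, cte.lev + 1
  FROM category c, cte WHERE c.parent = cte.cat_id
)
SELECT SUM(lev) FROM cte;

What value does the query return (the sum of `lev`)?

Base: cat_id=4 (Toys) at lev 0.
Iteration 1: rows with parent in {4} -> Fiction (id 8, lev 1), Jazz (id 11, lev 1).
Iteration 2: rows with parent in {8,11} -> Books (id 12, lev 2).
Iteration 3: no rows with parent in {12}; recursion stops.
SUM(lev) = 0 + 1 + 1 + 2 = 4.

4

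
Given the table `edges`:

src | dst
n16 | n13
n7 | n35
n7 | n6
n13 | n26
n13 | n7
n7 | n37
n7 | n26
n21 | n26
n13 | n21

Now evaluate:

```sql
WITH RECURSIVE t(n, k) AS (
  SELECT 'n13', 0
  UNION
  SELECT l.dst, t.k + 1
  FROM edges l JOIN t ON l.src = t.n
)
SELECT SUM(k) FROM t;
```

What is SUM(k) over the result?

11

Base: (n13, k=0).
Iteration 1: edges from {n13} -> (n21, k=1), (n26, k=1), (n7, k=1).
Iteration 2: edges from {n21,n26,n7} -> (n26, k=2), (n35, k=2), (n37, k=2), (n6, k=2). [UNION drops 1 duplicate row(s)]
Iteration 3: no outgoing edges from {n26,n35,n37,n6}; recursion stops.
SUM(k) = 0 + 1 + 1 + 1 + 2 + 2 + 2 + 2 = 11.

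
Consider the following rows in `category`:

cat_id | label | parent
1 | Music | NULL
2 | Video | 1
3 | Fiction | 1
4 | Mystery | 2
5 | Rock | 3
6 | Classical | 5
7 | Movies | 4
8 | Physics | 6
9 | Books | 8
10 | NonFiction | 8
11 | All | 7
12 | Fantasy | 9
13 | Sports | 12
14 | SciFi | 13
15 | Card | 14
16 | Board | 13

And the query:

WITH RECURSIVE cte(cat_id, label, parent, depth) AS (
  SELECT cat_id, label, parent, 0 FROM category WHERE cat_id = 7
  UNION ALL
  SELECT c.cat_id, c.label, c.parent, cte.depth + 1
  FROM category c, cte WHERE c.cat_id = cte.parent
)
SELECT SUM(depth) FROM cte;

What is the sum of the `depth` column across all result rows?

6

Base: cat_id=7 (Movies), parent=4, depth 0.
Iteration 1: join on cat_id=4 -> Mystery (id 4, parent=2, depth 1).
Iteration 2: join on cat_id=2 -> Video (id 2, parent=1, depth 2).
Iteration 3: join on cat_id=1 -> Music (id 1, parent=NULL, depth 3).
Iteration 4: parent is NULL; no match; recursion stops.
SUM(depth) = 0 + 1 + 2 + 3 = 6.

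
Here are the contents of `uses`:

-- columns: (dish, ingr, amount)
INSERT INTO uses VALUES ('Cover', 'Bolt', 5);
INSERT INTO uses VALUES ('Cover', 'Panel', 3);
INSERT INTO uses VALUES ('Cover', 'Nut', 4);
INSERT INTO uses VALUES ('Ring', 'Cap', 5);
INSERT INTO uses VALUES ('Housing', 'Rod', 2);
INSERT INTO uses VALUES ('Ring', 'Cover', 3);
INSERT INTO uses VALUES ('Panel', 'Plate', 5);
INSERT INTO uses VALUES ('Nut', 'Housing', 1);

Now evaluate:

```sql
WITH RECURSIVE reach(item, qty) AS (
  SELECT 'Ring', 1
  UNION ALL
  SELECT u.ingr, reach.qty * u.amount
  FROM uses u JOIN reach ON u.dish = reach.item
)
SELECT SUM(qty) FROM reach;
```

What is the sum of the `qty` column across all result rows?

126

Base: (Ring, qty=1).
Iteration 1: components of {Ring} -> Cap = 1*5 = 5, Cover = 1*3 = 3.
Iteration 2: components of {Cap,Cover} -> Bolt = 3*5 = 15, Nut = 3*4 = 12, Panel = 3*3 = 9.
Iteration 3: components of {Bolt,Nut,Panel} -> Housing = 12*1 = 12, Plate = 9*5 = 45.
Iteration 4: components of {Housing,Plate} -> Rod = 12*2 = 24.
Iteration 5: no further components; recursion stops.
SUM(qty) = 1 + 3 + 5 + 15 + 12 + 9 + 12 + 45 + 24 = 126.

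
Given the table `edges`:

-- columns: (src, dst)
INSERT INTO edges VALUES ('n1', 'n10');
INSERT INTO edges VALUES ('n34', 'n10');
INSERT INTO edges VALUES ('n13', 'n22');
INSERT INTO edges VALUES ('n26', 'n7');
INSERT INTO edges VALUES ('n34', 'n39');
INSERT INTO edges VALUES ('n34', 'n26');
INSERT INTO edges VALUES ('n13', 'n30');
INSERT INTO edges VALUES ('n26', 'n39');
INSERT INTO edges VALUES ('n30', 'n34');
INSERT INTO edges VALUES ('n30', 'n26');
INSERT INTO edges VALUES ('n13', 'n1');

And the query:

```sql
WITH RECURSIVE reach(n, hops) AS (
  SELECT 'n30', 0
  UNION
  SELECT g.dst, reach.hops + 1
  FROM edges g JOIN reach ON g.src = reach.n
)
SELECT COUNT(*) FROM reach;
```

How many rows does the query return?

Base: (n30, hops=0).
Iteration 1: edges from {n30} -> (n26, hops=1), (n34, hops=1).
Iteration 2: edges from {n26,n34} -> (n10, hops=2), (n26, hops=2), (n39, hops=2), (n7, hops=2). [UNION drops 1 duplicate row(s)]
Iteration 3: edges from {n10,n26,n39,n7} -> (n39, hops=3), (n7, hops=3).
Iteration 4: no outgoing edges from {n39,n7}; recursion stops.
Total rows emitted: 9.

9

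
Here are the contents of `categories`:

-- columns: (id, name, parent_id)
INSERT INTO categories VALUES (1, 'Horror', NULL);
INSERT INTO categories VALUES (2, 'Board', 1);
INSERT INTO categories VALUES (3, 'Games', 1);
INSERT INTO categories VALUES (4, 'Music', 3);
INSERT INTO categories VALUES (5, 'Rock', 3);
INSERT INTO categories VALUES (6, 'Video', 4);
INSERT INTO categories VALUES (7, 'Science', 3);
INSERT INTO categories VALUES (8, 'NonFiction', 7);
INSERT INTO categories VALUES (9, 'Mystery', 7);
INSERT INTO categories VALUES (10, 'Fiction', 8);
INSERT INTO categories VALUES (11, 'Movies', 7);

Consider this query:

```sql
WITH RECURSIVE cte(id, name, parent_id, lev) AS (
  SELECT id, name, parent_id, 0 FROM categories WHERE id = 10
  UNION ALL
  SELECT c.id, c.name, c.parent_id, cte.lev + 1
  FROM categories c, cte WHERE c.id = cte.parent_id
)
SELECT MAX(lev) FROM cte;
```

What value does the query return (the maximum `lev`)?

Base: id=10 (Fiction), parent_id=8, lev 0.
Iteration 1: join on id=8 -> NonFiction (id 8, parent_id=7, lev 1).
Iteration 2: join on id=7 -> Science (id 7, parent_id=3, lev 2).
Iteration 3: join on id=3 -> Games (id 3, parent_id=1, lev 3).
Iteration 4: join on id=1 -> Horror (id 1, parent_id=NULL, lev 4).
Iteration 5: parent_id is NULL; no match; recursion stops.
lev values: 0, 1, 2, 3, 4; the maximum is 4.

4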